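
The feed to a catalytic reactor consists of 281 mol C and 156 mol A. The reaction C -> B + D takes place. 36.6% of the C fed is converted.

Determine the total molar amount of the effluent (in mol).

540 mol

C reacted = 0.366 × 281 = 102.8 mol; ν_C = −1, so ξ = 102.8/1 = 102.8 mol.
Outlet amounts (n = n₀ + ν ξ):
  C: 281 − 1(102.8) = 178.2
  B: 0 + 1(102.8) = 102.8
  D: 0 + 1(102.8) = 102.8
  A: 156 (inert)
Total out = 178.2 + 102.8 + 102.8 + 156 = 539.8 mol.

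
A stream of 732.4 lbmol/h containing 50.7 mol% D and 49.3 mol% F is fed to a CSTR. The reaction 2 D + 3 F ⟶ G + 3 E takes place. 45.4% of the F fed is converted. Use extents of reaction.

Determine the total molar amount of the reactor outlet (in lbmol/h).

678 lbmol/h

F reacted = 0.454 × 361.1 = 163.9 lbmol/h; ν_F = −3, so ξ = 163.9/3 = 54.64 lbmol/h.
Outlet amounts (n = n₀ + ν ξ):
  D: 371.3 − 2(54.64) = 262
  F: 361.1 − 3(54.64) = 197.1
  G: 0 + 1(54.64) = 54.64
  E: 0 + 3(54.64) = 163.9
Total out = 262 + 197.1 + 54.64 + 163.9 = 677.8 lbmol/h.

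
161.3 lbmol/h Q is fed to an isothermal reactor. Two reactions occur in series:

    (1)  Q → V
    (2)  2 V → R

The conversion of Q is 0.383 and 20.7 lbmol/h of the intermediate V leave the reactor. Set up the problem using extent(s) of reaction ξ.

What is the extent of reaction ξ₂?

Conversion of Q: Q consumed = 1ξ₁ = 0.383 × 161.3 → ξ₁ = 61.78 lbmol/h.
V balance: n_V = 0 + 1ξ₁ − 2ξ₂ = 20.7 → ξ₂ = (1·61.78 − 20.7)/2 = 20.54 lbmol/h.
Outlet amounts (n = n₀ + Σ ν·ξ):
  Q: 161.3 − 1(61.78) = 99.52
  V: 0 + 1(61.78) − 2(20.54) = 20.7
  R: 0 + 1(20.54) = 20.54

ξ₂ = 20.5 lbmol/h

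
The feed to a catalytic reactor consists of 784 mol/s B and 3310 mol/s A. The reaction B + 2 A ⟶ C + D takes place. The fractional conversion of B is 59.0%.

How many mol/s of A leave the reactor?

B reacted = 0.59 × 784 = 462.6 mol/s; ν_B = −1, so ξ = 462.6/1 = 462.6 mol/s.
Outlet amounts (n = n₀ + ν ξ):
  B: 784 − 1(462.6) = 321.4
  A: 3310 − 2(462.6) = 2385
  C: 0 + 1(462.6) = 462.6
  D: 0 + 1(462.6) = 462.6

2380 mol/s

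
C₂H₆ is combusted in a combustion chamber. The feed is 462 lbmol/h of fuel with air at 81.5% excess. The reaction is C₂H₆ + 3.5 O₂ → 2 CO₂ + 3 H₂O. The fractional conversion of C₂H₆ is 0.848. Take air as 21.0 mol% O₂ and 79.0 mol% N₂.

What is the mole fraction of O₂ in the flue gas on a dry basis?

Stoichiometric O₂ = 3.5 × 462 = 1617 lbmol/h; O₂ fed = 1617 × 1.815 = 2935 lbmol/h.
N₂ fed = 2935 × 79/21 = 11040 lbmol/h.
Fuel reacted = 0.848 × 462 → ξ = 391.8 lbmol/h.
Outlet (n = n₀ + ν ξ):
  C₂H₆: 462 − 1(391.8) = 70.22
  O₂: 2935 − 3.5(391.8) = 1564
  N₂: 11040 (inert)
  CO₂: 0 + 2(391.8) = 783.6
  H₂O: 0 + 3(391.8) = 1175
Dry total = 13460 lbmol/h; y_O₂ (dry) = 1564 / 13460 = 0.1162.

0.116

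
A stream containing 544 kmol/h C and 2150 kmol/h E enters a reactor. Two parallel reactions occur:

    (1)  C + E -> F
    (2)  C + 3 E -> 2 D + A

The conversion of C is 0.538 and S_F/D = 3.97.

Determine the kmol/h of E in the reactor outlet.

1790 kmol/h

Conversion of C: C consumed = 0.538 × 544 = 292.7 kmol/h = 1ξ₁ + 1ξ₂.
Selectivity: 1ξ₁ / (2ξ₂) = 3.97 → ξ₁ = 7.94 ξ₂.
Substitute: (1·7.94 + 1) ξ₂ = 292.7 → ξ₂ = 32.74 kmol/h, ξ₁ = 259.9 kmol/h.
Outlet amounts (n = n₀ + Σ ν·ξ):
  C: 544 − 1(259.9) − 1(32.74) = 251.3
  E: 2150 − 1(259.9) − 3(32.74) = 1792
  F: 0 + 1(259.9) = 259.9
  D: 0 + 2(32.74) = 65.47
  A: 0 + 1(32.74) = 32.74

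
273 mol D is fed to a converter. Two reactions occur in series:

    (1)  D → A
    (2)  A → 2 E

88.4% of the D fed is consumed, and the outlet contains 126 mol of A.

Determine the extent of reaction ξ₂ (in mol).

ξ₂ = 115 mol

Conversion of D: D consumed = 1ξ₁ = 0.884 × 273 → ξ₁ = 241.3 mol.
A balance: n_A = 0 + 1ξ₁ − 1ξ₂ = 126 → ξ₂ = (1·241.3 − 126)/1 = 115.3 mol.
Outlet amounts (n = n₀ + Σ ν·ξ):
  D: 273 − 1(241.3) = 31.67
  A: 0 + 1(241.3) − 1(115.3) = 126
  E: 0 + 2(115.3) = 230.7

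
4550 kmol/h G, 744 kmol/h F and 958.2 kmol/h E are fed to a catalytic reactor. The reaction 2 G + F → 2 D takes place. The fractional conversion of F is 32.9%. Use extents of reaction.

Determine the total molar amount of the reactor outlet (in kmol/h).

F reacted = 0.329 × 744 = 244.8 kmol/h; ν_F = −1, so ξ = 244.8/1 = 244.8 kmol/h.
Outlet amounts (n = n₀ + ν ξ):
  G: 4550 − 2(244.8) = 4060
  F: 744 − 1(244.8) = 499.2
  D: 0 + 2(244.8) = 489.6
  E: 958.2 (inert)
Total out = 4060 + 499.2 + 489.6 + 958.2 = 6007 kmol/h.

6010 kmol/h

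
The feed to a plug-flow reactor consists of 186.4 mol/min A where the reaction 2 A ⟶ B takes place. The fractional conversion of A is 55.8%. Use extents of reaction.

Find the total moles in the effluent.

A reacted = 0.558 × 186.4 = 104 mol/min; ν_A = −2, so ξ = 104/2 = 52.01 mol/min.
Outlet amounts (n = n₀ + ν ξ):
  A: 186.4 − 2(52.01) = 82.39
  B: 0 + 1(52.01) = 52.01
Total out = 82.39 + 52.01 = 134.4 mol/min.

134 mol/min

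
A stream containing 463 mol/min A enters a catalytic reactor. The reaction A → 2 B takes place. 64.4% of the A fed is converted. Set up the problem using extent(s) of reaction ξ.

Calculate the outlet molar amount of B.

A reacted = 0.644 × 463 = 298.2 mol/min; ν_A = −1, so ξ = 298.2/1 = 298.2 mol/min.
Outlet amounts (n = n₀ + ν ξ):
  A: 463 − 1(298.2) = 164.8
  B: 0 + 2(298.2) = 596.3

596 mol/min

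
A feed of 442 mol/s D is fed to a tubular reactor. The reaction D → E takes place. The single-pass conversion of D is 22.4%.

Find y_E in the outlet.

0.224

D reacted = 0.224 × 442 = 99.01 mol/s; ν_D = −1, so ξ = 99.01/1 = 99.01 mol/s.
Outlet amounts (n = n₀ + ν ξ):
  D: 442 − 1(99.01) = 343
  E: 0 + 1(99.01) = 99.01
Total out = 442 mol/s; y_E = 99.01 / 442 = 0.224.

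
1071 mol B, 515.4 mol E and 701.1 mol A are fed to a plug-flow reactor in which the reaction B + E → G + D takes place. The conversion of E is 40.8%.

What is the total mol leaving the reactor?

E reacted = 0.408 × 515.4 = 210.3 mol; ν_E = −1, so ξ = 210.3/1 = 210.3 mol.
Outlet amounts (n = n₀ + ν ξ):
  B: 1071 − 1(210.3) = 860.7
  E: 515.4 − 1(210.3) = 305.1
  G: 0 + 1(210.3) = 210.3
  D: 0 + 1(210.3) = 210.3
  A: 701.1 (inert)
Total out = 860.7 + 305.1 + 210.3 + 210.3 + 701.1 = 2288 mol.

2290 mol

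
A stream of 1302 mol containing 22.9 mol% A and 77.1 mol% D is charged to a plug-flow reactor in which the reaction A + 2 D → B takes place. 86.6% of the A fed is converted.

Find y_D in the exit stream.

A reacted = 0.866 × 298.2 = 258.2 mol; ν_A = −1, so ξ = 258.2/1 = 258.2 mol.
Outlet amounts (n = n₀ + ν ξ):
  A: 298.2 − 1(258.2) = 39.95
  D: 1004 − 2(258.2) = 487.4
  B: 0 + 1(258.2) = 258.2
Total out = 785.6 mol; y_D = 487.4 / 785.6 = 0.6205.

0.62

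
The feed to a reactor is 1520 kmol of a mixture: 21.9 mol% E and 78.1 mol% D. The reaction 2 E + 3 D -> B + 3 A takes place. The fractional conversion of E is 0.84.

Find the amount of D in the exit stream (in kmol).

768 kmol

E reacted = 0.84 × 332.9 = 279.6 kmol; ν_E = −2, so ξ = 279.6/2 = 139.8 kmol.
Outlet amounts (n = n₀ + ν ξ):
  E: 332.9 − 2(139.8) = 53.26
  D: 1187 − 3(139.8) = 767.7
  B: 0 + 1(139.8) = 139.8
  A: 0 + 3(139.8) = 419.4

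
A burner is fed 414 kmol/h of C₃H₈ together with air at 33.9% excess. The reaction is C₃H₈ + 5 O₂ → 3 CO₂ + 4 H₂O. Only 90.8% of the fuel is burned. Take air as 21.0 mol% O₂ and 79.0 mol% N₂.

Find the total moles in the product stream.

Stoichiometric O₂ = 5 × 414 = 2070 kmol/h; O₂ fed = 2070 × 1.339 = 2772 kmol/h.
N₂ fed = 2772 × 79/21 = 10430 kmol/h.
Fuel reacted = 0.908 × 414 → ξ = 375.9 kmol/h.
Outlet (n = n₀ + ν ξ):
  C₃H₈: 414 − 1(375.9) = 38.09
  O₂: 2772 − 5(375.9) = 892.2
  N₂: 10430 (inert)
  CO₂: 0 + 3(375.9) = 1128
  H₂O: 0 + 4(375.9) = 1504
Total out = 38.09 + 892.2 + 10430 + 1128 + 1504 = 13990 kmol/h.

14000 kmol/h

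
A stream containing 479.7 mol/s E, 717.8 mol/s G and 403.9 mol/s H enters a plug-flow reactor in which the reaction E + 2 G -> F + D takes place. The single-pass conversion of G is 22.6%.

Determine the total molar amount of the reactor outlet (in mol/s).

G reacted = 0.226 × 717.8 = 162.2 mol/s; ν_G = −2, so ξ = 162.2/2 = 81.11 mol/s.
Outlet amounts (n = n₀ + ν ξ):
  E: 479.7 − 1(81.11) = 398.6
  G: 717.8 − 2(81.11) = 555.6
  F: 0 + 1(81.11) = 81.11
  D: 0 + 1(81.11) = 81.11
  H: 403.9 (inert)
Total out = 398.6 + 555.6 + 81.11 + 81.11 + 403.9 = 1520 mol/s.

1520 mol/s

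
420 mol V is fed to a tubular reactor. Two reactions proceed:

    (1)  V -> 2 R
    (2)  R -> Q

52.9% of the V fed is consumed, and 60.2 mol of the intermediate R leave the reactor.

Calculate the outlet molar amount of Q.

384 mol

Conversion of V: V consumed = 1ξ₁ = 0.529 × 420 → ξ₁ = 222.2 mol.
R balance: n_R = 0 + 2ξ₁ − 1ξ₂ = 60.2 → ξ₂ = (2·222.2 − 60.2)/1 = 384.2 mol.
Outlet amounts (n = n₀ + Σ ν·ξ):
  V: 420 − 1(222.2) = 197.8
  R: 0 + 2(222.2) − 1(384.2) = 60.2
  Q: 0 + 1(384.2) = 384.2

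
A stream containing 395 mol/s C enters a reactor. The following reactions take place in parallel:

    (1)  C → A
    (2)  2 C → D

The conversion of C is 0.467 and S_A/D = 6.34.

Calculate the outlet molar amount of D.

Conversion of C: C consumed = 0.467 × 395 = 184.5 mol/s = 1ξ₁ + 2ξ₂.
Selectivity: 1ξ₁ / (1ξ₂) = 6.34 → ξ₁ = 6.34 ξ₂.
Substitute: (1·6.34 + 2) ξ₂ = 184.5 → ξ₂ = 22.12 mol/s, ξ₁ = 140.2 mol/s.
Outlet amounts (n = n₀ + Σ ν·ξ):
  C: 395 − 1(140.2) − 2(22.12) = 210.5
  A: 0 + 1(140.2) = 140.2
  D: 0 + 1(22.12) = 22.12

22.1 mol/s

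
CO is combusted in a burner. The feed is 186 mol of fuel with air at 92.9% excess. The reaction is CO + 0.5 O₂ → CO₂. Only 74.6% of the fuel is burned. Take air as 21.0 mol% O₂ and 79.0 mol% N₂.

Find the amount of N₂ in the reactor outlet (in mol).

675 mol

Stoichiometric O₂ = 0.5 × 186 = 93 mol; O₂ fed = 93 × 1.929 = 179.4 mol.
N₂ fed = 179.4 × 79/21 = 674.9 mol.
Fuel reacted = 0.746 × 186 → ξ = 138.8 mol.
Outlet (n = n₀ + ν ξ):
  CO: 186 − 1(138.8) = 47.24
  O₂: 179.4 − 0.5(138.8) = 110
  N₂: 674.9 (inert)
  CO₂: 0 + 1(138.8) = 138.8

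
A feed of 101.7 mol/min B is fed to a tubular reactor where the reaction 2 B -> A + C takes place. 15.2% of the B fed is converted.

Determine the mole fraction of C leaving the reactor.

0.076

B reacted = 0.152 × 101.7 = 15.46 mol/min; ν_B = −2, so ξ = 15.46/2 = 7.729 mol/min.
Outlet amounts (n = n₀ + ν ξ):
  B: 101.7 − 2(7.729) = 86.24
  A: 0 + 1(7.729) = 7.729
  C: 0 + 1(7.729) = 7.729
Total out = 101.7 mol/min; y_C = 7.729 / 101.7 = 0.076.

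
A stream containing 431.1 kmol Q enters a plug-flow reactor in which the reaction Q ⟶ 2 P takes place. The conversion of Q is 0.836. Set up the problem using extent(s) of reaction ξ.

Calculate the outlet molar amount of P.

Q reacted = 0.836 × 431.1 = 360.4 kmol; ν_Q = −1, so ξ = 360.4/1 = 360.4 kmol.
Outlet amounts (n = n₀ + ν ξ):
  Q: 431.1 − 1(360.4) = 70.7
  P: 0 + 2(360.4) = 720.8

721 kmol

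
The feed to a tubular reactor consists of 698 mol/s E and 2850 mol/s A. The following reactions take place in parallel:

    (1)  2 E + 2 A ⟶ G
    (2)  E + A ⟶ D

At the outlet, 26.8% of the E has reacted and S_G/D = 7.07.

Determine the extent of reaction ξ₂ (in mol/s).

Conversion of E: E consumed = 0.268 × 698 = 187.1 mol/s = 2ξ₁ + 1ξ₂.
Selectivity: 1ξ₁ / (1ξ₂) = 7.07 → ξ₁ = 7.07 ξ₂.
Substitute: (2·7.07 + 1) ξ₂ = 187.1 → ξ₂ = 12.36 mol/s, ξ₁ = 87.35 mol/s.
Outlet amounts (n = n₀ + Σ ν·ξ):
  E: 698 − 2(87.35) − 1(12.36) = 510.9
  A: 2850 − 2(87.35) − 1(12.36) = 2663
  G: 0 + 1(87.35) = 87.35
  D: 0 + 1(12.36) = 12.36

ξ₂ = 12.4 mol/s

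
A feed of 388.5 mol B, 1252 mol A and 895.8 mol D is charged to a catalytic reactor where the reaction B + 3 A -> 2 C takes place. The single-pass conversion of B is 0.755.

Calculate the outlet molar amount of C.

B reacted = 0.755 × 388.5 = 293.3 mol; ν_B = −1, so ξ = 293.3/1 = 293.3 mol.
Outlet amounts (n = n₀ + ν ξ):
  B: 388.5 − 1(293.3) = 95.18
  A: 1252 − 3(293.3) = 372
  C: 0 + 2(293.3) = 586.6
  D: 895.8 (inert)

587 mol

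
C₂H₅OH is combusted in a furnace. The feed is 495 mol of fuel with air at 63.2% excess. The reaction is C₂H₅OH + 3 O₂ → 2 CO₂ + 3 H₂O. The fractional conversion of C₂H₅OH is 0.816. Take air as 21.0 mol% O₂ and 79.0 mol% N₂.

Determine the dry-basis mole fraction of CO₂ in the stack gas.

Stoichiometric O₂ = 3 × 495 = 1485 mol; O₂ fed = 1485 × 1.632 = 2424 mol.
N₂ fed = 2424 × 79/21 = 9117 mol.
Fuel reacted = 0.816 × 495 → ξ = 403.9 mol.
Outlet (n = n₀ + ν ξ):
  C₂H₅OH: 495 − 1(403.9) = 91.08
  O₂: 2424 − 3(403.9) = 1212
  N₂: 9117 (inert)
  CO₂: 0 + 2(403.9) = 807.8
  H₂O: 0 + 3(403.9) = 1212
Dry total = 11230 mol; y_CO₂ (dry) = 807.8 / 11230 = 0.07195.

0.072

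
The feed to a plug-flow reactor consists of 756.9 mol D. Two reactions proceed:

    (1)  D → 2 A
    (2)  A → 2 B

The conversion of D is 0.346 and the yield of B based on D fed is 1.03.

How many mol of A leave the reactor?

Conversion of D: D consumed = 1ξ₁ = 0.346 × 756.9 → ξ₁ = 261.9 mol.
Yield of B: 2ξ₂ / 756.9 = 1.03 → ξ₂ = 389.8 mol.
Outlet amounts (n = n₀ + Σ ν·ξ):
  D: 756.9 − 1(261.9) = 495
  A: 0 + 2(261.9) − 1(389.8) = 134
  B: 0 + 2(389.8) = 779.6

134 mol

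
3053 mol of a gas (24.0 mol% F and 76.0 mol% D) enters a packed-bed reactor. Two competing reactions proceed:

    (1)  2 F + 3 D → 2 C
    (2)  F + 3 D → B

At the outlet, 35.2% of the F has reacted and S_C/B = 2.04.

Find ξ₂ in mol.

ξ₂ = 84.8 mol

Conversion of F: F consumed = 0.352 × 732.7 = 257.9 mol = 2ξ₁ + 1ξ₂.
Selectivity: 2ξ₁ / (1ξ₂) = 2.04 → ξ₁ = 1.02 ξ₂.
Substitute: (2·1.02 + 1) ξ₂ = 257.9 → ξ₂ = 84.84 mol, ξ₁ = 86.54 mol.
Outlet amounts (n = n₀ + Σ ν·ξ):
  F: 732.7 − 2(86.54) − 1(84.84) = 474.8
  D: 2320 − 3(86.54) − 3(84.84) = 1806
  C: 0 + 2(86.54) = 173.1
  B: 0 + 1(84.84) = 84.84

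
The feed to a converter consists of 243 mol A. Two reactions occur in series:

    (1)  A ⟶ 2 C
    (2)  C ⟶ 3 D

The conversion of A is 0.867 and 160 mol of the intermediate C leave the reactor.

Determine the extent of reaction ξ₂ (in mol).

Conversion of A: A consumed = 1ξ₁ = 0.867 × 243 → ξ₁ = 210.7 mol.
C balance: n_C = 0 + 2ξ₁ − 1ξ₂ = 160 → ξ₂ = (2·210.7 − 160)/1 = 261.4 mol.
Outlet amounts (n = n₀ + Σ ν·ξ):
  A: 243 − 1(210.7) = 32.32
  C: 0 + 2(210.7) − 1(261.4) = 160
  D: 0 + 3(261.4) = 784.1

ξ₂ = 261 mol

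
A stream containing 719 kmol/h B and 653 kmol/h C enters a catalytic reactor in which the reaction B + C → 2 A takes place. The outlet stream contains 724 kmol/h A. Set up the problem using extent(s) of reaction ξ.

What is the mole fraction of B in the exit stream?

0.26

For A: n = n₀ + 2ξ → 724 = 0 + 2ξ, giving ξ = 362 kmol/h.
Outlet amounts (n = n₀ + ν ξ):
  B: 719 − 1(362) = 357
  C: 653 − 1(362) = 291
  A: 0 + 2(362) = 724
Total out = 1372 kmol/h; y_B = 357 / 1372 = 0.2602.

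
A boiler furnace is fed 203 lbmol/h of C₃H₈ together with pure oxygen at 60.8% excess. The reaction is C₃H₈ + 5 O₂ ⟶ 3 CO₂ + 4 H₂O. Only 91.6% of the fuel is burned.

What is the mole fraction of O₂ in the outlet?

0.348

Stoichiometric O₂ = 5 × 203 = 1015 lbmol/h; O₂ fed = 1015 × 1.608 = 1632 lbmol/h.
Fuel reacted = 0.916 × 203 → ξ = 185.9 lbmol/h.
Outlet (n = n₀ + ν ξ):
  C₃H₈: 203 − 1(185.9) = 17.05
  O₂: 1632 − 5(185.9) = 702.4
  CO₂: 0 + 3(185.9) = 557.8
  H₂O: 0 + 4(185.9) = 743.8
Total out = 2021 lbmol/h; y_O₂ = 702.4 / 2021 = 0.3475.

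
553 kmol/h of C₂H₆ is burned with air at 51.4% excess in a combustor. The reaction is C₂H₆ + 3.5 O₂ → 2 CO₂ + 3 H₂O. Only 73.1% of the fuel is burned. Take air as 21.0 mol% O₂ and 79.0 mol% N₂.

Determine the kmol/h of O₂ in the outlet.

Stoichiometric O₂ = 3.5 × 553 = 1936 kmol/h; O₂ fed = 1936 × 1.514 = 2930 kmol/h.
N₂ fed = 2930 × 79/21 = 11020 kmol/h.
Fuel reacted = 0.731 × 553 → ξ = 404.2 kmol/h.
Outlet (n = n₀ + ν ξ):
  C₂H₆: 553 − 1(404.2) = 148.8
  O₂: 2930 − 3.5(404.2) = 1515
  N₂: 11020 (inert)
  CO₂: 0 + 2(404.2) = 808.5
  H₂O: 0 + 3(404.2) = 1213

1520 kmol/h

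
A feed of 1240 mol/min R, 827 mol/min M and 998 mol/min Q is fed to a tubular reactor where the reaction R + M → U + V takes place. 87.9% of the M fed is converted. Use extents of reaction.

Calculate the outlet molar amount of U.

727 mol/min

M reacted = 0.879 × 827 = 726.9 mol/min; ν_M = −1, so ξ = 726.9/1 = 726.9 mol/min.
Outlet amounts (n = n₀ + ν ξ):
  R: 1240 − 1(726.9) = 513.1
  M: 827 − 1(726.9) = 100.1
  U: 0 + 1(726.9) = 726.9
  V: 0 + 1(726.9) = 726.9
  Q: 998 (inert)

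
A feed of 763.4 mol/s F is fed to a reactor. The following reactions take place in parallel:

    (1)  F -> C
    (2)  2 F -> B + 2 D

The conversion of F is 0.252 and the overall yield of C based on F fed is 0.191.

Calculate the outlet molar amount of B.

23.3 mol/s

Yield of C: 1ξ₁ / 763.4 = 0.191 → ξ₁ = 145.8 mol/s.
Conversion of F: 1ξ₁ + 2ξ₂ = 0.252 × 763.4 = 192.4 → ξ₂ = 23.28 mol/s.
Outlet amounts (n = n₀ + Σ ν·ξ):
  F: 763.4 − 1(145.8) − 2(23.28) = 571
  C: 0 + 1(145.8) = 145.8
  B: 0 + 1(23.28) = 23.28
  D: 0 + 2(23.28) = 46.57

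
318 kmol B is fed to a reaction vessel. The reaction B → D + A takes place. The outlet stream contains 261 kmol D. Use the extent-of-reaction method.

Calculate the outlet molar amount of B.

For D: n = n₀ + 1ξ → 261 = 0 + 1ξ, giving ξ = 261 kmol.
Outlet amounts (n = n₀ + ν ξ):
  B: 318 − 1(261) = 57
  D: 0 + 1(261) = 261
  A: 0 + 1(261) = 261

57 kmol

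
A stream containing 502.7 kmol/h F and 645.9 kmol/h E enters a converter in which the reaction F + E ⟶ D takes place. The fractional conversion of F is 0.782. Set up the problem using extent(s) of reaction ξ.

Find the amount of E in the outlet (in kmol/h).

F reacted = 0.782 × 502.7 = 393.1 kmol/h; ν_F = −1, so ξ = 393.1/1 = 393.1 kmol/h.
Outlet amounts (n = n₀ + ν ξ):
  F: 502.7 − 1(393.1) = 109.6
  E: 645.9 − 1(393.1) = 252.8
  D: 0 + 1(393.1) = 393.1

253 kmol/h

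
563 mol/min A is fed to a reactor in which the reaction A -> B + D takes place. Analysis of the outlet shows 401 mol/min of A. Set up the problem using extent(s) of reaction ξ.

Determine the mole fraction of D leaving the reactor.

For A: n = n₀ − 1ξ → 401 = 563 − 1ξ, giving ξ = 162 mol/min.
Outlet amounts (n = n₀ + ν ξ):
  A: 563 − 1(162) = 401
  B: 0 + 1(162) = 162
  D: 0 + 1(162) = 162
Total out = 725 mol/min; y_D = 162 / 725 = 0.2234.

0.223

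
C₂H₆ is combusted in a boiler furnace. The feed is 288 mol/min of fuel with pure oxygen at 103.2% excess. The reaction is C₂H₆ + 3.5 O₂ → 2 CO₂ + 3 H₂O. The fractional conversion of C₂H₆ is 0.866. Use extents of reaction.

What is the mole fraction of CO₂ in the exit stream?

Stoichiometric O₂ = 3.5 × 288 = 1008 mol/min; O₂ fed = 1008 × 2.032 = 2048 mol/min.
Fuel reacted = 0.866 × 288 → ξ = 249.4 mol/min.
Outlet (n = n₀ + ν ξ):
  C₂H₆: 288 − 1(249.4) = 38.59
  O₂: 2048 − 3.5(249.4) = 1175
  CO₂: 0 + 2(249.4) = 498.8
  H₂O: 0 + 3(249.4) = 748.2
Total out = 2461 mol/min; y_CO₂ = 498.8 / 2461 = 0.2027.

0.203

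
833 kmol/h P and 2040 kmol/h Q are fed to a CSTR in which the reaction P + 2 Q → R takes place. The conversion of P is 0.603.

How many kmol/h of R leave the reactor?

502 kmol/h

P reacted = 0.603 × 833 = 502.3 kmol/h; ν_P = −1, so ξ = 502.3/1 = 502.3 kmol/h.
Outlet amounts (n = n₀ + ν ξ):
  P: 833 − 1(502.3) = 330.7
  Q: 2040 − 2(502.3) = 1035
  R: 0 + 1(502.3) = 502.3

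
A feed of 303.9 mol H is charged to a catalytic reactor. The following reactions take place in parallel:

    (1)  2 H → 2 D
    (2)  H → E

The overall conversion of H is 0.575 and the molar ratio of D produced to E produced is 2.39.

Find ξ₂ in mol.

ξ₂ = 51.5 mol

Conversion of H: H consumed = 0.575 × 303.9 = 174.7 mol = 2ξ₁ + 1ξ₂.
Selectivity: 2ξ₁ / (1ξ₂) = 2.39 → ξ₁ = 1.195 ξ₂.
Substitute: (2·1.195 + 1) ξ₂ = 174.7 → ξ₂ = 51.55 mol, ξ₁ = 61.6 mol.
Outlet amounts (n = n₀ + Σ ν·ξ):
  H: 303.9 − 2(61.6) − 1(51.55) = 129.2
  D: 0 + 2(61.6) = 123.2
  E: 0 + 1(51.55) = 51.55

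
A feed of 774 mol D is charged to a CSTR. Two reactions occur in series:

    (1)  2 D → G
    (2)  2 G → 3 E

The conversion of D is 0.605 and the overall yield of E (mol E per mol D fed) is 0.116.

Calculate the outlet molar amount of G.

174 mol

Conversion of D: D consumed = 2ξ₁ = 0.605 × 774 → ξ₁ = 234.1 mol.
Yield of E: 3ξ₂ / 774 = 0.116 → ξ₂ = 29.93 mol.
Outlet amounts (n = n₀ + Σ ν·ξ):
  D: 774 − 2(234.1) = 305.7
  G: 0 + 1(234.1) − 2(29.93) = 174.3
  E: 0 + 3(29.93) = 89.78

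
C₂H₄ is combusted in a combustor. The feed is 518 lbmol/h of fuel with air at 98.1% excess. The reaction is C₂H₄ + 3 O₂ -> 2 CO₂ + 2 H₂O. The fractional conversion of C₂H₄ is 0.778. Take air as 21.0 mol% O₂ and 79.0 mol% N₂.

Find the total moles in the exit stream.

Stoichiometric O₂ = 3 × 518 = 1554 lbmol/h; O₂ fed = 1554 × 1.981 = 3078 lbmol/h.
N₂ fed = 3078 × 79/21 = 11580 lbmol/h.
Fuel reacted = 0.778 × 518 → ξ = 403 lbmol/h.
Outlet (n = n₀ + ν ξ):
  C₂H₄: 518 − 1(403) = 115
  O₂: 3078 − 3(403) = 1869
  N₂: 11580 (inert)
  CO₂: 0 + 2(403) = 806
  H₂O: 0 + 2(403) = 806
Total out = 115 + 1869 + 11580 + 806 + 806 = 15180 lbmol/h.

15200 lbmol/h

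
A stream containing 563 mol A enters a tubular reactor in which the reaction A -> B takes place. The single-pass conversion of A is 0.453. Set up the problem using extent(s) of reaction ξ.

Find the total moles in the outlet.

A reacted = 0.453 × 563 = 255 mol; ν_A = −1, so ξ = 255/1 = 255 mol.
Outlet amounts (n = n₀ + ν ξ):
  A: 563 − 1(255) = 308
  B: 0 + 1(255) = 255
Total out = 308 + 255 = 563 mol.

563 mol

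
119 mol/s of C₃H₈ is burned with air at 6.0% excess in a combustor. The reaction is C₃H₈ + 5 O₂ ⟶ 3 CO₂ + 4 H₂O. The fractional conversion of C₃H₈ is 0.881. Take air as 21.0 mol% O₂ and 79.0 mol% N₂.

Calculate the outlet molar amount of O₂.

Stoichiometric O₂ = 5 × 119 = 595 mol/s; O₂ fed = 595 × 1.060 = 630.7 mol/s.
N₂ fed = 630.7 × 79/21 = 2373 mol/s.
Fuel reacted = 0.881 × 119 → ξ = 104.8 mol/s.
Outlet (n = n₀ + ν ξ):
  C₃H₈: 119 − 1(104.8) = 14.16
  O₂: 630.7 − 5(104.8) = 106.5
  N₂: 2373 (inert)
  CO₂: 0 + 3(104.8) = 314.5
  H₂O: 0 + 4(104.8) = 419.4

107 mol/s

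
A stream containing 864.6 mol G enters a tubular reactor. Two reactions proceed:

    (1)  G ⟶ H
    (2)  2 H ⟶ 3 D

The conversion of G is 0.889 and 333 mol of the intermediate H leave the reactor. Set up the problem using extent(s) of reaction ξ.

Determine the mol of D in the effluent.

653 mol

Conversion of G: G consumed = 1ξ₁ = 0.889 × 864.6 → ξ₁ = 768.6 mol.
H balance: n_H = 0 + 1ξ₁ − 2ξ₂ = 333 → ξ₂ = (1·768.6 − 333)/2 = 217.8 mol.
Outlet amounts (n = n₀ + Σ ν·ξ):
  G: 864.6 − 1(768.6) = 95.97
  H: 0 + 1(768.6) − 2(217.8) = 333
  D: 0 + 3(217.8) = 653.4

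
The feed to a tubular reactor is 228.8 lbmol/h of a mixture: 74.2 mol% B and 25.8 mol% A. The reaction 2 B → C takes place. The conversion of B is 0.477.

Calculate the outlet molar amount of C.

B reacted = 0.477 × 169.8 = 80.98 lbmol/h; ν_B = −2, so ξ = 80.98/2 = 40.49 lbmol/h.
Outlet amounts (n = n₀ + ν ξ):
  B: 169.8 − 2(40.49) = 88.79
  C: 0 + 1(40.49) = 40.49
  A: 59.03 (inert)

40.5 lbmol/h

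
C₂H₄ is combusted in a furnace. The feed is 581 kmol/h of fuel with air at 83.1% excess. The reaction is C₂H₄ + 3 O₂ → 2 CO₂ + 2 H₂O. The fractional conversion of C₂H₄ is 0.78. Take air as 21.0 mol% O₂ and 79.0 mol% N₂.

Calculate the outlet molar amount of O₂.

1830 kmol/h

Stoichiometric O₂ = 3 × 581 = 1743 kmol/h; O₂ fed = 1743 × 1.831 = 3191 kmol/h.
N₂ fed = 3191 × 79/21 = 12010 kmol/h.
Fuel reacted = 0.78 × 581 → ξ = 453.2 kmol/h.
Outlet (n = n₀ + ν ξ):
  C₂H₄: 581 − 1(453.2) = 127.8
  O₂: 3191 − 3(453.2) = 1832
  N₂: 12010 (inert)
  CO₂: 0 + 2(453.2) = 906.4
  H₂O: 0 + 2(453.2) = 906.4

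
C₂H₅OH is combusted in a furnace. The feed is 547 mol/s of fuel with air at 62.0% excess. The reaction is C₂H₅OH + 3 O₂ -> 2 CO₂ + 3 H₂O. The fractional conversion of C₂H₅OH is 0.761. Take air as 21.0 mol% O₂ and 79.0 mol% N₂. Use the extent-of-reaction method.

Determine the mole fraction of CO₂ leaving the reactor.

0.0611

Stoichiometric O₂ = 3 × 547 = 1641 mol/s; O₂ fed = 1641 × 1.620 = 2658 mol/s.
N₂ fed = 2658 × 79/21 = 10000 mol/s.
Fuel reacted = 0.761 × 547 → ξ = 416.3 mol/s.
Outlet (n = n₀ + ν ξ):
  C₂H₅OH: 547 − 1(416.3) = 130.7
  O₂: 2658 − 3(416.3) = 1410
  N₂: 10000 (inert)
  CO₂: 0 + 2(416.3) = 832.5
  H₂O: 0 + 3(416.3) = 1249
Total out = 13620 mol/s; y_CO₂ = 832.5 / 13620 = 0.06112.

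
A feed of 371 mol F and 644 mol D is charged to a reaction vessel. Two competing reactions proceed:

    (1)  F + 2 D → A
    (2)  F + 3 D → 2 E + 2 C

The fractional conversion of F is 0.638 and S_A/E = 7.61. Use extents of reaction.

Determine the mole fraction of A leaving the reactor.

0.389

Conversion of F: F consumed = 0.638 × 371 = 236.7 mol = 1ξ₁ + 1ξ₂.
Selectivity: 1ξ₁ / (2ξ₂) = 7.61 → ξ₁ = 15.22 ξ₂.
Substitute: (1·15.22 + 1) ξ₂ = 236.7 → ξ₂ = 14.59 mol, ξ₁ = 222.1 mol.
Outlet amounts (n = n₀ + Σ ν·ξ):
  F: 371 − 1(222.1) − 1(14.59) = 134.3
  D: 644 − 2(222.1) − 3(14.59) = 156
  A: 0 + 1(222.1) = 222.1
  E: 0 + 2(14.59) = 29.19
  C: 0 + 2(14.59) = 29.19
Total out = 570.8 mol; y_A = 222.1 / 570.8 = 0.3891.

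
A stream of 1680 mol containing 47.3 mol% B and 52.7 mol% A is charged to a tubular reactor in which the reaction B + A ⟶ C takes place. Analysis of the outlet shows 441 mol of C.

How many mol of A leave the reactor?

For C: n = n₀ + 1ξ → 441 = 0 + 1ξ, giving ξ = 441 mol.
Outlet amounts (n = n₀ + ν ξ):
  B: 794.6 − 1(441) = 353.6
  A: 885.4 − 1(441) = 444.4
  C: 0 + 1(441) = 441

444 mol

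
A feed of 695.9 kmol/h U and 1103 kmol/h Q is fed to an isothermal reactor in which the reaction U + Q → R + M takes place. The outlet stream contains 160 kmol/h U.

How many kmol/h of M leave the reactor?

For U: n = n₀ − 1ξ → 160 = 695.9 − 1ξ, giving ξ = 535.9 kmol/h.
Outlet amounts (n = n₀ + ν ξ):
  U: 695.9 − 1(535.9) = 160
  Q: 1103 − 1(535.9) = 567.1
  R: 0 + 1(535.9) = 535.9
  M: 0 + 1(535.9) = 535.9

536 kmol/h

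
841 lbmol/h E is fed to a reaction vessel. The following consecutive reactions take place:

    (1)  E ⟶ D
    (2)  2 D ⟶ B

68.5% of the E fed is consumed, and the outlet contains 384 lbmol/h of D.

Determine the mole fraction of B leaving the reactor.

0.129

Conversion of E: E consumed = 1ξ₁ = 0.685 × 841 → ξ₁ = 576.1 lbmol/h.
D balance: n_D = 0 + 1ξ₁ − 2ξ₂ = 384 → ξ₂ = (1·576.1 − 384)/2 = 96.04 lbmol/h.
Outlet amounts (n = n₀ + Σ ν·ξ):
  E: 841 − 1(576.1) = 264.9
  D: 0 + 1(576.1) − 2(96.04) = 384
  B: 0 + 1(96.04) = 96.04
Total out = 745 lbmol/h; y_B = 96.04 / 745 = 0.1289.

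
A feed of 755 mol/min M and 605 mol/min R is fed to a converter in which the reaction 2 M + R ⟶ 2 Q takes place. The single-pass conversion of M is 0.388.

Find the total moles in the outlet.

M reacted = 0.388 × 755 = 292.9 mol/min; ν_M = −2, so ξ = 292.9/2 = 146.5 mol/min.
Outlet amounts (n = n₀ + ν ξ):
  M: 755 − 2(146.5) = 462.1
  R: 605 − 1(146.5) = 458.5
  Q: 0 + 2(146.5) = 292.9
Total out = 462.1 + 458.5 + 292.9 = 1214 mol/min.

1210 mol/min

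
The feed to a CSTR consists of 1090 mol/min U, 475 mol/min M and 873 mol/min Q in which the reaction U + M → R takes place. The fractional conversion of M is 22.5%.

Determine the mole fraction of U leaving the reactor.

0.422

M reacted = 0.225 × 475 = 106.9 mol/min; ν_M = −1, so ξ = 106.9/1 = 106.9 mol/min.
Outlet amounts (n = n₀ + ν ξ):
  U: 1090 − 1(106.9) = 983.1
  M: 475 − 1(106.9) = 368.1
  R: 0 + 1(106.9) = 106.9
  Q: 873 (inert)
Total out = 2331 mol/min; y_U = 983.1 / 2331 = 0.4217.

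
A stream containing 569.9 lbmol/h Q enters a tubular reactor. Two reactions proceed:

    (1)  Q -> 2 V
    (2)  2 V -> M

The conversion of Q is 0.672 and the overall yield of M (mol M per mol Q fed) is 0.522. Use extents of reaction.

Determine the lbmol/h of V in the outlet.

Conversion of Q: Q consumed = 1ξ₁ = 0.672 × 569.9 → ξ₁ = 383 lbmol/h.
Yield of M: 1ξ₂ / 569.9 = 0.522 → ξ₂ = 297.5 lbmol/h.
Outlet amounts (n = n₀ + Σ ν·ξ):
  Q: 569.9 − 1(383) = 186.9
  V: 0 + 2(383) − 2(297.5) = 171
  M: 0 + 1(297.5) = 297.5

171 lbmol/h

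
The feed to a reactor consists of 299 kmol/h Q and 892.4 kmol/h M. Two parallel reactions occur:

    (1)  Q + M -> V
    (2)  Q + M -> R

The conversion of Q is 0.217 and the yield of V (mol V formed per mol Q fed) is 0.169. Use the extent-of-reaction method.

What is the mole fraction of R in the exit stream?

0.0127

Yield of V: 1ξ₁ / 299 = 0.169 → ξ₁ = 50.53 kmol/h.
Conversion of Q: 1ξ₁ + 1ξ₂ = 0.217 × 299 = 64.88 → ξ₂ = 14.35 kmol/h.
Outlet amounts (n = n₀ + Σ ν·ξ):
  Q: 299 − 1(50.53) − 1(14.35) = 234.1
  M: 892.4 − 1(50.53) − 1(14.35) = 827.5
  V: 0 + 1(50.53) = 50.53
  R: 0 + 1(14.35) = 14.35
Total out = 1127 kmol/h; y_R = 14.35 / 1127 = 0.01274.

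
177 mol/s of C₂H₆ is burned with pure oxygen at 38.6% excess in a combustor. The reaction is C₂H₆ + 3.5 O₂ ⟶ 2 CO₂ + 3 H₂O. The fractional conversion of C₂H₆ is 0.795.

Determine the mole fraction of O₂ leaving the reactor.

0.331

Stoichiometric O₂ = 3.5 × 177 = 619.5 mol/s; O₂ fed = 619.5 × 1.386 = 858.6 mol/s.
Fuel reacted = 0.795 × 177 → ξ = 140.7 mol/s.
Outlet (n = n₀ + ν ξ):
  C₂H₆: 177 − 1(140.7) = 36.28
  O₂: 858.6 − 3.5(140.7) = 366.1
  CO₂: 0 + 2(140.7) = 281.4
  H₂O: 0 + 3(140.7) = 422.1
Total out = 1106 mol/s; y_O₂ = 366.1 / 1106 = 0.331.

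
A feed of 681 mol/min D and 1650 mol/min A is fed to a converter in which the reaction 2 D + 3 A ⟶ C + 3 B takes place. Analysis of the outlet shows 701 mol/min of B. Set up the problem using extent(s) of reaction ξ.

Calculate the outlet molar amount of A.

For B: n = n₀ + 3ξ → 701 = 0 + 3ξ, giving ξ = 233.7 mol/min.
Outlet amounts (n = n₀ + ν ξ):
  D: 681 − 2(233.7) = 213.7
  A: 1650 − 3(233.7) = 949
  C: 0 + 1(233.7) = 233.7
  B: 0 + 3(233.7) = 701

949 mol/min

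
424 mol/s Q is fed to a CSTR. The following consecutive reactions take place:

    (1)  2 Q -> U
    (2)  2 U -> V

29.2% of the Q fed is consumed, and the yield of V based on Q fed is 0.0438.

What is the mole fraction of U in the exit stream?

0.0721

Conversion of Q: Q consumed = 2ξ₁ = 0.292 × 424 → ξ₁ = 61.9 mol/s.
Yield of V: 1ξ₂ / 424 = 0.0438 → ξ₂ = 18.57 mol/s.
Outlet amounts (n = n₀ + Σ ν·ξ):
  Q: 424 − 2(61.9) = 300.2
  U: 0 + 1(61.9) − 2(18.57) = 24.76
  V: 0 + 1(18.57) = 18.57
Total out = 343.5 mol/s; y_U = 24.76 / 343.5 = 0.07208.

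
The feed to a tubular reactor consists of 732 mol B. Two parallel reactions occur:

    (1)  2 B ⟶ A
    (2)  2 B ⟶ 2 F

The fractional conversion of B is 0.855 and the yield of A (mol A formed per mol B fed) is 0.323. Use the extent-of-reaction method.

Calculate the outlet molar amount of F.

Yield of A: 1ξ₁ / 732 = 0.323 → ξ₁ = 236.4 mol.
Conversion of B: 2ξ₁ + 2ξ₂ = 0.855 × 732 = 625.9 → ξ₂ = 76.49 mol.
Outlet amounts (n = n₀ + Σ ν·ξ):
  B: 732 − 2(236.4) − 2(76.49) = 106.1
  A: 0 + 1(236.4) = 236.4
  F: 0 + 2(76.49) = 153

153 mol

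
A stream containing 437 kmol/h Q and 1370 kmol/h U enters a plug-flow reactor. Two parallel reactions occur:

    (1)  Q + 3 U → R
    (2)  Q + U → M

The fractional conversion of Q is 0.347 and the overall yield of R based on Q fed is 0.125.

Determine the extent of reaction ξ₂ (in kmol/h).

Yield of R: 1ξ₁ / 437 = 0.125 → ξ₁ = 54.62 kmol/h.
Conversion of Q: 1ξ₁ + 1ξ₂ = 0.347 × 437 = 151.6 → ξ₂ = 97.01 kmol/h.
Outlet amounts (n = n₀ + Σ ν·ξ):
  Q: 437 − 1(54.62) − 1(97.01) = 285.4
  U: 1370 − 3(54.62) − 1(97.01) = 1109
  R: 0 + 1(54.62) = 54.62
  M: 0 + 1(97.01) = 97.01

ξ₂ = 97 kmol/h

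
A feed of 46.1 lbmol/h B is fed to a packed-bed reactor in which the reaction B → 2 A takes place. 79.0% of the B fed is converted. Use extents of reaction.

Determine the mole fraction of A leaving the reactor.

0.883

B reacted = 0.79 × 46.1 = 36.42 lbmol/h; ν_B = −1, so ξ = 36.42/1 = 36.42 lbmol/h.
Outlet amounts (n = n₀ + ν ξ):
  B: 46.1 − 1(36.42) = 9.681
  A: 0 + 2(36.42) = 72.84
Total out = 82.52 lbmol/h; y_A = 72.84 / 82.52 = 0.8827.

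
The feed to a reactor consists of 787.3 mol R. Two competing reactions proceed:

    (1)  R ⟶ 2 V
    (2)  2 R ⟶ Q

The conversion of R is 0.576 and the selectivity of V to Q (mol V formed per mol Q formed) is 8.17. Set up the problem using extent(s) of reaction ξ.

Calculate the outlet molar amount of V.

609 mol

Conversion of R: R consumed = 0.576 × 787.3 = 453.5 mol = 1ξ₁ + 2ξ₂.
Selectivity: 2ξ₁ / (1ξ₂) = 8.17 → ξ₁ = 4.085 ξ₂.
Substitute: (1·4.085 + 2) ξ₂ = 453.5 → ξ₂ = 74.53 mol, ξ₁ = 304.4 mol.
Outlet amounts (n = n₀ + Σ ν·ξ):
  R: 787.3 − 1(304.4) − 2(74.53) = 333.8
  V: 0 + 2(304.4) = 608.9
  Q: 0 + 1(74.53) = 74.53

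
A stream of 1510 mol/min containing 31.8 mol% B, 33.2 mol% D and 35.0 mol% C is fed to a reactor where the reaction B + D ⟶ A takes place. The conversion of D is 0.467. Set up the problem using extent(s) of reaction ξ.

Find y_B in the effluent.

0.193

D reacted = 0.467 × 501.3 = 234.1 mol/min; ν_D = −1, so ξ = 234.1/1 = 234.1 mol/min.
Outlet amounts (n = n₀ + ν ξ):
  B: 480.2 − 1(234.1) = 246.1
  D: 501.3 − 1(234.1) = 267.2
  A: 0 + 1(234.1) = 234.1
  C: 528.5 (inert)
Total out = 1276 mol/min; y_B = 246.1 / 1276 = 0.1929.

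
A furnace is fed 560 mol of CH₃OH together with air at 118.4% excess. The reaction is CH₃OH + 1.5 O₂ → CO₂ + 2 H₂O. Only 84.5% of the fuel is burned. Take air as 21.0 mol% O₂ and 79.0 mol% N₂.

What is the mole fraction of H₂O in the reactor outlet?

Stoichiometric O₂ = 1.5 × 560 = 840 mol; O₂ fed = 840 × 2.184 = 1835 mol.
N₂ fed = 1835 × 79/21 = 6901 mol.
Fuel reacted = 0.845 × 560 → ξ = 473.2 mol.
Outlet (n = n₀ + ν ξ):
  CH₃OH: 560 − 1(473.2) = 86.8
  O₂: 1835 − 1.5(473.2) = 1125
  N₂: 6901 (inert)
  CO₂: 0 + 1(473.2) = 473.2
  H₂O: 0 + 2(473.2) = 946.4
Total out = 9533 mol; y_H₂O = 946.4 / 9533 = 0.09928.

0.0993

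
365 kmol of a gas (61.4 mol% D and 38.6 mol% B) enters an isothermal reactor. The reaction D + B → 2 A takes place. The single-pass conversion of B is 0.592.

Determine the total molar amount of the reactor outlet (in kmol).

B reacted = 0.592 × 140.9 = 83.41 kmol; ν_B = −1, so ξ = 83.41/1 = 83.41 kmol.
Outlet amounts (n = n₀ + ν ξ):
  D: 224.1 − 1(83.41) = 140.7
  B: 140.9 − 1(83.41) = 57.48
  A: 0 + 2(83.41) = 166.8
Total out = 140.7 + 57.48 + 166.8 = 365 kmol.

365 kmol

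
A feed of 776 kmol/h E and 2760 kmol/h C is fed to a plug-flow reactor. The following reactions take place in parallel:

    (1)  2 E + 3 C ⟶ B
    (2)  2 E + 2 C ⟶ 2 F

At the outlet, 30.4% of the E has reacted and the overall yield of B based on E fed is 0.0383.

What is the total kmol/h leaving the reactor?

Yield of B: 1ξ₁ / 776 = 0.0383 → ξ₁ = 29.72 kmol/h.
Conversion of E: 2ξ₁ + 2ξ₂ = 0.304 × 776 = 235.9 → ξ₂ = 88.23 kmol/h.
Outlet amounts (n = n₀ + Σ ν·ξ):
  E: 776 − 2(29.72) − 2(88.23) = 540.1
  C: 2760 − 3(29.72) − 2(88.23) = 2494
  B: 0 + 1(29.72) = 29.72
  F: 0 + 2(88.23) = 176.5
Total out = 540.1 + 2494 + 29.72 + 176.5 = 3241 kmol/h.

3240 kmol/h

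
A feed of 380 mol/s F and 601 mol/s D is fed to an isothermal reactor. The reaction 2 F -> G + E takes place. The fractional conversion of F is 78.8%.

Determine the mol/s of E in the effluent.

150 mol/s

F reacted = 0.788 × 380 = 299.4 mol/s; ν_F = −2, so ξ = 299.4/2 = 149.7 mol/s.
Outlet amounts (n = n₀ + ν ξ):
  F: 380 − 2(149.7) = 80.56
  G: 0 + 1(149.7) = 149.7
  E: 0 + 1(149.7) = 149.7
  D: 601 (inert)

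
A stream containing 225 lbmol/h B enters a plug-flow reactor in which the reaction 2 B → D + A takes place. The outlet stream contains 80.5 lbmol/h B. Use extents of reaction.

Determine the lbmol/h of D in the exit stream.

72.2 lbmol/h

For B: n = n₀ − 2ξ → 80.5 = 225 − 2ξ, giving ξ = 72.25 lbmol/h.
Outlet amounts (n = n₀ + ν ξ):
  B: 225 − 2(72.25) = 80.5
  D: 0 + 1(72.25) = 72.25
  A: 0 + 1(72.25) = 72.25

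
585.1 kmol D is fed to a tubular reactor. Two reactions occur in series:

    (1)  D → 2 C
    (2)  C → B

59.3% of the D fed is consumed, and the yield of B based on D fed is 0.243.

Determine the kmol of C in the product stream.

Conversion of D: D consumed = 1ξ₁ = 0.593 × 585.1 → ξ₁ = 347 kmol.
Yield of B: 1ξ₂ / 585.1 = 0.243 → ξ₂ = 142.2 kmol.
Outlet amounts (n = n₀ + Σ ν·ξ):
  D: 585.1 − 1(347) = 238.1
  C: 0 + 2(347) − 1(142.2) = 551.7
  B: 0 + 1(142.2) = 142.2

552 kmol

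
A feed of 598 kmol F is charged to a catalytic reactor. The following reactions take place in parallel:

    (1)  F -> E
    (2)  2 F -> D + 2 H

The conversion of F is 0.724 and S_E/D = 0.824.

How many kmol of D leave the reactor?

153 kmol

Conversion of F: F consumed = 0.724 × 598 = 433 kmol = 1ξ₁ + 2ξ₂.
Selectivity: 1ξ₁ / (1ξ₂) = 0.824 → ξ₁ = 0.824 ξ₂.
Substitute: (1·0.824 + 2) ξ₂ = 433 → ξ₂ = 153.3 kmol, ξ₁ = 126.3 kmol.
Outlet amounts (n = n₀ + Σ ν·ξ):
  F: 598 − 1(126.3) − 2(153.3) = 165
  E: 0 + 1(126.3) = 126.3
  D: 0 + 1(153.3) = 153.3
  H: 0 + 2(153.3) = 306.6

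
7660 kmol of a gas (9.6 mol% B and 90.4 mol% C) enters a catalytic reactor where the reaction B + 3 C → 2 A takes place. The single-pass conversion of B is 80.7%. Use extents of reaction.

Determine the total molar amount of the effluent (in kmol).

B reacted = 0.807 × 735.4 = 593.4 kmol; ν_B = −1, so ξ = 593.4/1 = 593.4 kmol.
Outlet amounts (n = n₀ + ν ξ):
  B: 735.4 − 1(593.4) = 141.9
  C: 6925 − 3(593.4) = 5144
  A: 0 + 2(593.4) = 1187
Total out = 141.9 + 5144 + 1187 = 6473 kmol.

6470 kmol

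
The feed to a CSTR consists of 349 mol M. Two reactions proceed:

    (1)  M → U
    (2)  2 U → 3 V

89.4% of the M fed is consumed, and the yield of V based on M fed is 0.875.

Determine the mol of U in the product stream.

Conversion of M: M consumed = 1ξ₁ = 0.894 × 349 → ξ₁ = 312 mol.
Yield of V: 3ξ₂ / 349 = 0.875 → ξ₂ = 101.8 mol.
Outlet amounts (n = n₀ + Σ ν·ξ):
  M: 349 − 1(312) = 36.99
  U: 0 + 1(312) − 2(101.8) = 108.4
  V: 0 + 3(101.8) = 305.4

108 mol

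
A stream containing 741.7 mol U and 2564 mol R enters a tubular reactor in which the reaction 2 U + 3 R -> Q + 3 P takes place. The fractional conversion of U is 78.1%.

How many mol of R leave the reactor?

U reacted = 0.781 × 741.7 = 579.3 mol; ν_U = −2, so ξ = 579.3/2 = 289.6 mol.
Outlet amounts (n = n₀ + ν ξ):
  U: 741.7 − 2(289.6) = 162.4
  R: 2564 − 3(289.6) = 1695
  Q: 0 + 1(289.6) = 289.6
  P: 0 + 3(289.6) = 868.9

1700 mol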